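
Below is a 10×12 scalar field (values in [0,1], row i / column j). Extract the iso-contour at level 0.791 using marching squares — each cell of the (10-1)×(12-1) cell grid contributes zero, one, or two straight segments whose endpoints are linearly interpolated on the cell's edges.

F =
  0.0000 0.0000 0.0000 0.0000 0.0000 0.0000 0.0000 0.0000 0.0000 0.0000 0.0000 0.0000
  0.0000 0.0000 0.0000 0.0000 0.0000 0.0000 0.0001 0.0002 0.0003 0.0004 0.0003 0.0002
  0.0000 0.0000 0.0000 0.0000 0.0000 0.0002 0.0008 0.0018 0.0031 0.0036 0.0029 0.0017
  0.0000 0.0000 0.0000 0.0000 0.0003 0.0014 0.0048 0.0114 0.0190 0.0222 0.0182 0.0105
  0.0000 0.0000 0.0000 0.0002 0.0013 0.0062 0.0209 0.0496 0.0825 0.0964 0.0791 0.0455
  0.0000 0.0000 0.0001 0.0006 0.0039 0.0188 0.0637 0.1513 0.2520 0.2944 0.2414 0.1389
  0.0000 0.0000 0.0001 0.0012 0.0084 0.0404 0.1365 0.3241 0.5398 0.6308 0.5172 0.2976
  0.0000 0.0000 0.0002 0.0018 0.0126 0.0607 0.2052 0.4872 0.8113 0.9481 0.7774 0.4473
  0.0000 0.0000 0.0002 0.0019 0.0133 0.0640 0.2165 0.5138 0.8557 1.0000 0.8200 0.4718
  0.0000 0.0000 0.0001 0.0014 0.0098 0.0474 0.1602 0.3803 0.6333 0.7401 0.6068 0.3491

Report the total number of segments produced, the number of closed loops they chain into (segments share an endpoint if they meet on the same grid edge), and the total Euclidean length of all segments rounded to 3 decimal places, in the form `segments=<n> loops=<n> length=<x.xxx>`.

segments=10 loops=1 length=7.083

cell (6,7): code 0100 → (6.925,8.000)–(7.000,7.937)
cell (6,8): code 1100 → (6.505,9.000)–(6.925,8.000)
cell (6,9): code 1000 → (7.000,9.920)–(6.505,9.000)
cell (7,7): code 0110 → (7.000,7.937)–(8.000,7.811)
cell (7,9): code 1101 → (7.319,10.000)–(7.000,9.920)
cell (7,10): code 1000 → (8.000,10.083)–(7.319,10.000)
cell (8,7): code 0010 → (8.000,7.811)–(8.291,8.000)
cell (8,8): code 0011 → (8.291,8.000)–(8.804,9.000)
cell (8,9): code 0011 → (8.804,9.000)–(8.136,10.000)
cell (8,10): code 0001 → (8.136,10.000)–(8.000,10.083)
total: 10 segments, chained into 1 closed loop(s), length Σ = 7.083422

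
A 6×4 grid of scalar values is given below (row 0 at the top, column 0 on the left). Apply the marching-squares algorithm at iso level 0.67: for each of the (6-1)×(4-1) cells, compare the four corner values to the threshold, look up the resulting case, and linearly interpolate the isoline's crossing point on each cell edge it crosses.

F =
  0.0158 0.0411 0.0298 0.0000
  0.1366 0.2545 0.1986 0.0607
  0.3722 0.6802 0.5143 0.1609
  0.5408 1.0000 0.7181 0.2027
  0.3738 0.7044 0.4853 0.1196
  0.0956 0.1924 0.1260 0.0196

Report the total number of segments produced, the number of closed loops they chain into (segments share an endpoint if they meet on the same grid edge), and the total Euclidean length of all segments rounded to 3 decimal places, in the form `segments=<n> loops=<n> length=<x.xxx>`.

segments=10 loops=1 length=5.636

cell (1,0): code 0100 → (1.976,1.000)–(2.000,0.967)
cell (1,1): code 1000 → (2.000,1.061)–(1.976,1.000)
cell (2,0): code 0110 → (2.000,0.967)–(3.000,0.281)
cell (2,1): code 1101 → (2.764,2.000)–(2.000,1.061)
cell (2,2): code 1000 → (3.000,2.093)–(2.764,2.000)
cell (3,0): code 0110 → (3.000,0.281)–(4.000,0.896)
cell (3,1): code 1011 → (4.000,1.157)–(3.207,2.000)
cell (3,2): code 0001 → (3.207,2.000)–(3.000,2.093)
cell (4,0): code 0010 → (4.000,0.896)–(4.067,1.000)
cell (4,1): code 0001 → (4.067,1.000)–(4.000,1.157)
total: 10 segments, chained into 1 closed loop(s), length Σ = 5.635972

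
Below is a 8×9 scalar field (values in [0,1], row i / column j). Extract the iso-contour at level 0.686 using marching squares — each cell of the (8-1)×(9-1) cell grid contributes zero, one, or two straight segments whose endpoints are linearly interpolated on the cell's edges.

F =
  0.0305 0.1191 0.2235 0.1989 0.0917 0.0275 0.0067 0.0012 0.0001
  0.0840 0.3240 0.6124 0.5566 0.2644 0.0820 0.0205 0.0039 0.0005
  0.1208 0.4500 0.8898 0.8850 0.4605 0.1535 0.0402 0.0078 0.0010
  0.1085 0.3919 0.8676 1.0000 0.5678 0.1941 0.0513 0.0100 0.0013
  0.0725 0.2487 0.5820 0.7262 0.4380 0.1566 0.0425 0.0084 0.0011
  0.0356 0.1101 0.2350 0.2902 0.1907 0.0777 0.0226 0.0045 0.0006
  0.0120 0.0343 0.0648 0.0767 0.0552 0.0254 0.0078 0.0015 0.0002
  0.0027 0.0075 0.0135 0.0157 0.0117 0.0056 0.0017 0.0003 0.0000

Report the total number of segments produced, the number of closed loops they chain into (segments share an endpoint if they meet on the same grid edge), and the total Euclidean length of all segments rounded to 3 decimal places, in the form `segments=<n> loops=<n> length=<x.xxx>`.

segments=10 loops=1 length=7.849

cell (1,1): code 0100 → (1.265,2.000)–(2.000,1.537)
cell (1,2): code 1100 → (1.394,3.000)–(1.265,2.000)
cell (1,3): code 1000 → (2.000,3.469)–(1.394,3.000)
cell (2,1): code 0110 → (2.000,1.537)–(3.000,1.618)
cell (2,3): code 1001 → (3.000,3.727)–(2.000,3.469)
cell (3,1): code 0010 → (3.000,1.618)–(3.636,2.000)
cell (3,2): code 0111 → (3.636,2.000)–(4.000,2.721)
cell (3,3): code 1001 → (4.000,3.139)–(3.000,3.727)
cell (4,2): code 0010 → (4.000,2.721)–(4.092,3.000)
cell (4,3): code 0001 → (4.092,3.000)–(4.000,3.139)
total: 10 segments, chained into 1 closed loop(s), length Σ = 7.848992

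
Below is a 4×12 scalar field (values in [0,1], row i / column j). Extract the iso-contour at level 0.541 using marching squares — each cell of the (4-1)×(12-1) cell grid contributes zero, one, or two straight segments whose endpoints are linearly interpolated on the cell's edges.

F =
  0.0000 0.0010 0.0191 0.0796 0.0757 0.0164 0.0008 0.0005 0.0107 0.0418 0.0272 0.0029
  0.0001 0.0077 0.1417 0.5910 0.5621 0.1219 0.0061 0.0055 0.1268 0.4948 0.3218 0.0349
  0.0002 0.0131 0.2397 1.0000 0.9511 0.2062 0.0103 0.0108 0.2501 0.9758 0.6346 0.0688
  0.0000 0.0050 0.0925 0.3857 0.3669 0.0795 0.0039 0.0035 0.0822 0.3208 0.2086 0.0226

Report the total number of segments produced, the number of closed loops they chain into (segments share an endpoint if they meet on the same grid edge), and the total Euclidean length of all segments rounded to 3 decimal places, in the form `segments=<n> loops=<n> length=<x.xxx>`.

cell (0,2): code 0100 → (0.902,3.000)–(1.000,2.889)
cell (0,3): code 1100 → (0.957,4.000)–(0.902,3.000)
cell (0,4): code 1000 → (1.000,4.048)–(0.957,4.000)
cell (1,2): code 0110 → (1.000,2.889)–(2.000,2.396)
cell (1,4): code 1001 → (2.000,4.551)–(1.000,4.048)
cell (1,8): code 0100 → (1.096,9.000)–(2.000,8.401)
cell (1,9): code 1100 → (1.701,10.000)–(1.096,9.000)
cell (1,10): code 1000 → (2.000,10.165)–(1.701,10.000)
cell (2,2): code 0010 → (2.000,2.396)–(2.747,3.000)
cell (2,3): code 0011 → (2.747,3.000)–(2.702,4.000)
cell (2,4): code 0001 → (2.702,4.000)–(2.000,4.551)
cell (2,8): code 0010 → (2.000,8.401)–(2.664,9.000)
cell (2,9): code 0011 → (2.664,9.000)–(2.220,10.000)
cell (2,10): code 0001 → (2.220,10.000)–(2.000,10.165)
total: 14 segments, chained into 2 closed loop(s), length Σ = 11.160330

segments=14 loops=2 length=11.160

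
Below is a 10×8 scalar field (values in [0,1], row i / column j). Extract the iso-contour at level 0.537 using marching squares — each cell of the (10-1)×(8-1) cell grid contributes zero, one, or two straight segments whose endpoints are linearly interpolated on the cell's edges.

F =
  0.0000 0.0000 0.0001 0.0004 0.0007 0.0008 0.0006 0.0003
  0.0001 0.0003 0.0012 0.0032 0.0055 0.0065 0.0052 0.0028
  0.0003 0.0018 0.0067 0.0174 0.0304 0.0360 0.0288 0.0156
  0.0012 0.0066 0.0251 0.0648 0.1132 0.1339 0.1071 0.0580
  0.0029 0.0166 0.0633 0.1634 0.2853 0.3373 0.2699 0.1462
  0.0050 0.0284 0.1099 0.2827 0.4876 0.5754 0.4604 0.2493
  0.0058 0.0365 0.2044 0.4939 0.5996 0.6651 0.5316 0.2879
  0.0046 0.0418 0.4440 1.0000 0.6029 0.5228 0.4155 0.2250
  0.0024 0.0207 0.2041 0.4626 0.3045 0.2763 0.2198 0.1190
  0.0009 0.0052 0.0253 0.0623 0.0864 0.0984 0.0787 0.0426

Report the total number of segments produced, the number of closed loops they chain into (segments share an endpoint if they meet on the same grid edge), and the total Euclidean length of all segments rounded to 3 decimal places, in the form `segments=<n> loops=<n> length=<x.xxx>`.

segments=12 loops=1 length=9.956

cell (4,4): code 0100 → (4.839,5.000)–(5.000,4.563)
cell (4,5): code 1000 → (5.000,5.334)–(4.839,5.000)
cell (5,3): code 0100 → (5.441,4.000)–(6.000,3.408)
cell (5,4): code 1110 → (5.000,4.563)–(5.441,4.000)
cell (5,5): code 1001 → (6.000,5.960)–(5.000,5.334)
cell (6,2): code 0100 → (6.085,3.000)–(7.000,2.167)
cell (6,3): code 1110 → (6.000,3.408)–(6.085,3.000)
cell (6,4): code 1011 → (7.000,4.823)–(6.900,5.000)
cell (6,5): code 0001 → (6.900,5.000)–(6.000,5.960)
cell (7,2): code 0010 → (7.000,2.167)–(7.862,3.000)
cell (7,3): code 0011 → (7.862,3.000)–(7.221,4.000)
cell (7,4): code 0001 → (7.221,4.000)–(7.000,4.823)
total: 12 segments, chained into 1 closed loop(s), length Σ = 9.956320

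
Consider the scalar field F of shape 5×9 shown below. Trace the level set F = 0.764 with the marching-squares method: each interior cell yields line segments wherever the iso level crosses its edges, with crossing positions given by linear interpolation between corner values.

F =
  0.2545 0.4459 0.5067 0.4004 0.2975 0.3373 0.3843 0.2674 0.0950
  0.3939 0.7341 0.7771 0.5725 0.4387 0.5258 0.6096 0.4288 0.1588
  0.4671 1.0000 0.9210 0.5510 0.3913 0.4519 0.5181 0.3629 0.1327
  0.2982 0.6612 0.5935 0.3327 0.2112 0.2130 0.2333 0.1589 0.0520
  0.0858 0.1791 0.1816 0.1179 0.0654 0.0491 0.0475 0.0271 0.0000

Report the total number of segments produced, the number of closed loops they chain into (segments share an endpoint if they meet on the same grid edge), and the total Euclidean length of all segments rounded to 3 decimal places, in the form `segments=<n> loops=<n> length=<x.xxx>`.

cell (0,1): code 0100 → (0.952,2.000)–(1.000,1.695)
cell (0,2): code 1000 → (1.000,2.064)–(0.952,2.000)
cell (1,0): code 0100 → (1.112,1.000)–(2.000,0.557)
cell (1,1): code 1110 → (1.000,1.695)–(1.112,1.000)
cell (1,2): code 1001 → (2.000,2.424)–(1.000,2.064)
cell (2,0): code 0010 → (2.000,0.557)–(2.697,1.000)
cell (2,1): code 0011 → (2.697,1.000)–(2.479,2.000)
cell (2,2): code 0001 → (2.479,2.000)–(2.000,2.424)
total: 8 segments, chained into 1 closed loop(s), length Σ = 5.636939

segments=8 loops=1 length=5.637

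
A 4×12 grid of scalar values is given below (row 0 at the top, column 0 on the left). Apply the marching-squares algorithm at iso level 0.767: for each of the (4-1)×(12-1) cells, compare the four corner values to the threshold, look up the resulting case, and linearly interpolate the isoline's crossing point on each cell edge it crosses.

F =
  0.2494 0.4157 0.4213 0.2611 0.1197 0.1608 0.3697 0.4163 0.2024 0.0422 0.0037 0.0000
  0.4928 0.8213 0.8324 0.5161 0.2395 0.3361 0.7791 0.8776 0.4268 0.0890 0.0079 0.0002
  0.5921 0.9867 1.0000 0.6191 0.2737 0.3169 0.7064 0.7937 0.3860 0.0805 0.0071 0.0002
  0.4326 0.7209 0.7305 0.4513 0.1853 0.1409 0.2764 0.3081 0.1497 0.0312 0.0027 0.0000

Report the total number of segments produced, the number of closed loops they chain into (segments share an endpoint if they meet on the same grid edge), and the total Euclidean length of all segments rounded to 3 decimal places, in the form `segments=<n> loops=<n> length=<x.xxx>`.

cell (0,0): code 0100 → (0.866,1.000)–(1.000,0.835)
cell (0,1): code 1100 → (0.841,2.000)–(0.866,1.000)
cell (0,2): code 1000 → (1.000,2.207)–(0.841,2.000)
cell (0,5): code 0100 → (0.970,6.000)–(1.000,5.973)
cell (0,6): code 1100 → (0.760,7.000)–(0.970,6.000)
cell (0,7): code 1000 → (1.000,7.245)–(0.760,7.000)
cell (1,0): code 0110 → (1.000,0.835)–(2.000,0.443)
cell (1,2): code 1001 → (2.000,2.612)–(1.000,2.207)
cell (1,5): code 0010 → (1.000,5.973)–(1.166,6.000)
cell (1,6): code 0111 → (1.166,6.000)–(2.000,6.694)
cell (1,7): code 1001 → (2.000,7.065)–(1.000,7.245)
cell (2,0): code 0010 → (2.000,0.443)–(2.827,1.000)
cell (2,1): code 0011 → (2.827,1.000)–(2.865,2.000)
cell (2,2): code 0001 → (2.865,2.000)–(2.000,2.612)
cell (2,6): code 0010 → (2.000,6.694)–(2.055,7.000)
cell (2,7): code 0001 → (2.055,7.000)–(2.000,7.065)
total: 16 segments, chained into 2 closed loop(s), length Σ = 10.753931

segments=16 loops=2 length=10.754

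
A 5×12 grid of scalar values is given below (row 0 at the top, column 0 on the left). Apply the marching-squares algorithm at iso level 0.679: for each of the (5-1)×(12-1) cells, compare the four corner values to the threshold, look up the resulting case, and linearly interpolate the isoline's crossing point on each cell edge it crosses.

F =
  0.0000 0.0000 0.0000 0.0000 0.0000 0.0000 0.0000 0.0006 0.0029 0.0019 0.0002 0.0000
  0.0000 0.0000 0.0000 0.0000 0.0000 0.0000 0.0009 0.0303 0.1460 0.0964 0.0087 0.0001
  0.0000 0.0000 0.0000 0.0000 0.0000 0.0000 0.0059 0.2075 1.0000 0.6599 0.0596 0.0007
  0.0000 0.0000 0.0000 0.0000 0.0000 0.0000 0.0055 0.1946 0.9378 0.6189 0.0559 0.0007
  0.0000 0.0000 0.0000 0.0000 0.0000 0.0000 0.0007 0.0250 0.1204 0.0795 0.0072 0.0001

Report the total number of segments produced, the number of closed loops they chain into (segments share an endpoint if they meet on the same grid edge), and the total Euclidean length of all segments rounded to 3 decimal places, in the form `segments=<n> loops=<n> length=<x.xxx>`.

cell (1,7): code 0100 → (1.624,8.000)–(2.000,7.595)
cell (1,8): code 1000 → (2.000,8.944)–(1.624,8.000)
cell (2,7): code 0110 → (2.000,7.595)–(3.000,7.652)
cell (2,8): code 1001 → (3.000,8.812)–(2.000,8.944)
cell (3,7): code 0010 → (3.000,7.652)–(3.317,8.000)
cell (3,8): code 0001 → (3.317,8.000)–(3.000,8.812)
total: 6 segments, chained into 1 closed loop(s), length Σ = 4.920599

segments=6 loops=1 length=4.921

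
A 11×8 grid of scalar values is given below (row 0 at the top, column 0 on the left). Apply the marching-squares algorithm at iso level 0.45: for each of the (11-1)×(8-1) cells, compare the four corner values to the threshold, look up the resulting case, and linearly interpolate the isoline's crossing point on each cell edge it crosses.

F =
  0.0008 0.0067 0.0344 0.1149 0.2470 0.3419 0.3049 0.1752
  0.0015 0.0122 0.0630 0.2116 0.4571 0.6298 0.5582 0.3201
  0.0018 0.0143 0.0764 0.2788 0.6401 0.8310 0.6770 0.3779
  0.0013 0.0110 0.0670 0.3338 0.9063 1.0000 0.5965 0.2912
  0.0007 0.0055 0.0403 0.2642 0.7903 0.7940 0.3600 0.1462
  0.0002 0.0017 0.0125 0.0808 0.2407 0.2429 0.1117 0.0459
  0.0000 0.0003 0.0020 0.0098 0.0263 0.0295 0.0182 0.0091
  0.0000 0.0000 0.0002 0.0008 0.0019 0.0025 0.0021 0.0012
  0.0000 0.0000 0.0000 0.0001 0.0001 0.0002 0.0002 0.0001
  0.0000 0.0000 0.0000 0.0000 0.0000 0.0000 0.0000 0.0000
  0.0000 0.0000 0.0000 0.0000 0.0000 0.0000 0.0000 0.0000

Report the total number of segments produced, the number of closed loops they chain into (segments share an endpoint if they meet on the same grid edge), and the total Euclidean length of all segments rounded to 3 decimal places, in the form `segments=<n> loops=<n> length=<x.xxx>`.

segments=14 loops=1 length=12.218

cell (0,3): code 0100 → (0.966,4.000)–(1.000,3.971)
cell (0,4): code 1100 → (0.375,5.000)–(0.966,4.000)
cell (0,5): code 1100 → (0.573,6.000)–(0.375,5.000)
cell (0,6): code 1000 → (1.000,6.454)–(0.573,6.000)
cell (1,3): code 0110 → (1.000,3.971)–(2.000,3.474)
cell (1,6): code 1001 → (2.000,6.759)–(1.000,6.454)
cell (2,3): code 0110 → (2.000,3.474)–(3.000,3.203)
cell (2,6): code 1001 → (3.000,6.480)–(2.000,6.759)
cell (3,3): code 0110 → (3.000,3.203)–(4.000,3.353)
cell (3,5): code 1011 → (4.000,5.793)–(3.619,6.000)
cell (3,6): code 0001 → (3.619,6.000)–(3.000,6.480)
cell (4,3): code 0010 → (4.000,3.353)–(4.619,4.000)
cell (4,4): code 0011 → (4.619,4.000)–(4.624,5.000)
cell (4,5): code 0001 → (4.624,5.000)–(4.000,5.793)
total: 14 segments, chained into 1 closed loop(s), length Σ = 12.217791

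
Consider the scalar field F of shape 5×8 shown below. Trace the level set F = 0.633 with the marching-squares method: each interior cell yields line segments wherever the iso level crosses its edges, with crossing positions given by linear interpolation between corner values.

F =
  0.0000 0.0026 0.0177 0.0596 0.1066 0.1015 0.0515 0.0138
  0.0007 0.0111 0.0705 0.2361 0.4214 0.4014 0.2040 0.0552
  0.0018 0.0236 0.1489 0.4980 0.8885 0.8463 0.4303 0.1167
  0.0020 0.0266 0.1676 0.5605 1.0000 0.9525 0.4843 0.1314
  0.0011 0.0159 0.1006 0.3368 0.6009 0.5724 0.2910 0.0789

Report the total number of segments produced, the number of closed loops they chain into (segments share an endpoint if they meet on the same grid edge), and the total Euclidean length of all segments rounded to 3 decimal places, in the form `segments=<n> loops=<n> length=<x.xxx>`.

segments=8 loops=1 length=7.916

cell (1,3): code 0100 → (1.453,4.000)–(2.000,3.346)
cell (1,4): code 1100 → (1.521,5.000)–(1.453,4.000)
cell (1,5): code 1000 → (2.000,5.513)–(1.521,5.000)
cell (2,3): code 0110 → (2.000,3.346)–(3.000,3.165)
cell (2,5): code 1001 → (3.000,5.682)–(2.000,5.513)
cell (3,3): code 0010 → (3.000,3.165)–(3.920,4.000)
cell (3,4): code 0011 → (3.920,4.000)–(3.841,5.000)
cell (3,5): code 0001 → (3.841,5.000)–(3.000,5.682)
total: 8 segments, chained into 1 closed loop(s), length Σ = 7.915502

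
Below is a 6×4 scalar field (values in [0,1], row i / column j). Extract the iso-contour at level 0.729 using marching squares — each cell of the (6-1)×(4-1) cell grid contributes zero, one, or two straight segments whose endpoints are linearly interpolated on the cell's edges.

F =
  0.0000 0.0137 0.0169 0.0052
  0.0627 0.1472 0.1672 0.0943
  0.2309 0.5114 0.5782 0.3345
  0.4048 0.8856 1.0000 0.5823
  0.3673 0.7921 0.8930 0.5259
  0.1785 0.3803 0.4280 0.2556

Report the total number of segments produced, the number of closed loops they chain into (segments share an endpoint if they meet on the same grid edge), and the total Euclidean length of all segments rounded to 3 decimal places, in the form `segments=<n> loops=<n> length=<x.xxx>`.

segments=8 loops=1 length=6.306

cell (2,0): code 0100 → (2.582,1.000)–(3.000,0.674)
cell (2,1): code 1100 → (2.358,2.000)–(2.582,1.000)
cell (2,2): code 1000 → (3.000,2.649)–(2.358,2.000)
cell (3,0): code 0110 → (3.000,0.674)–(4.000,0.851)
cell (3,2): code 1001 → (4.000,2.447)–(3.000,2.649)
cell (4,0): code 0010 → (4.000,0.851)–(4.153,1.000)
cell (4,1): code 0011 → (4.153,1.000)–(4.353,2.000)
cell (4,2): code 0001 → (4.353,2.000)–(4.000,2.447)
total: 8 segments, chained into 1 closed loop(s), length Σ = 6.306234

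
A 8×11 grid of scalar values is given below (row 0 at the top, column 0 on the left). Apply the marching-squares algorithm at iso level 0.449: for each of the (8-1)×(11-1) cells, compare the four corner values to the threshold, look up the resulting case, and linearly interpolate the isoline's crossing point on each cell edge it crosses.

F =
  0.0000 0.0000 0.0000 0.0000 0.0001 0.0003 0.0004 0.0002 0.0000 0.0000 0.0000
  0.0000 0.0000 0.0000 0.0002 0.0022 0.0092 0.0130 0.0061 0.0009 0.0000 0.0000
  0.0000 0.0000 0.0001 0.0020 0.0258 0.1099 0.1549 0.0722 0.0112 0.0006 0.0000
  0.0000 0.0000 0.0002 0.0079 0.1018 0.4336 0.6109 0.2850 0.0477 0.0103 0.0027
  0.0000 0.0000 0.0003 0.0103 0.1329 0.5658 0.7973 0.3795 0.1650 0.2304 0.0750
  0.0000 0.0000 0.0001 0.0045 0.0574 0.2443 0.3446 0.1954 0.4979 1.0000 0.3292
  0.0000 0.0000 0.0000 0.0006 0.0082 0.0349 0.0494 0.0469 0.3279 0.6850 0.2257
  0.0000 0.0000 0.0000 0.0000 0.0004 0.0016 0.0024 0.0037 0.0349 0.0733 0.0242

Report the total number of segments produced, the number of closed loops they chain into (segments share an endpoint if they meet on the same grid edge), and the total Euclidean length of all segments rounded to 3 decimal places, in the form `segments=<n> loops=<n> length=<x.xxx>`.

cell (2,5): code 0100 → (2.645,6.000)–(3.000,5.087)
cell (2,6): code 1000 → (3.000,6.497)–(2.645,6.000)
cell (3,4): code 0100 → (3.116,5.000)–(4.000,4.730)
cell (3,5): code 1110 → (3.000,5.087)–(3.116,5.000)
cell (3,6): code 1001 → (4.000,6.834)–(3.000,6.497)
cell (4,4): code 0010 → (4.000,4.730)–(4.363,5.000)
cell (4,5): code 0011 → (4.363,5.000)–(4.769,6.000)
cell (4,6): code 0001 → (4.769,6.000)–(4.000,6.834)
cell (4,7): code 0100 → (4.853,8.000)–(5.000,7.838)
cell (4,8): code 1100 → (4.284,9.000)–(4.853,8.000)
cell (4,9): code 1000 → (5.000,9.821)–(4.284,9.000)
cell (5,7): code 0010 → (5.000,7.838)–(5.288,8.000)
cell (5,8): code 0111 → (5.288,8.000)–(6.000,8.339)
cell (5,9): code 1001 → (6.000,9.514)–(5.000,9.821)
cell (6,8): code 0010 → (6.000,8.339)–(6.386,9.000)
cell (6,9): code 0001 → (6.386,9.000)–(6.000,9.514)
total: 16 segments, chained into 2 closed loop(s), length Σ = 12.412509

segments=16 loops=2 length=12.413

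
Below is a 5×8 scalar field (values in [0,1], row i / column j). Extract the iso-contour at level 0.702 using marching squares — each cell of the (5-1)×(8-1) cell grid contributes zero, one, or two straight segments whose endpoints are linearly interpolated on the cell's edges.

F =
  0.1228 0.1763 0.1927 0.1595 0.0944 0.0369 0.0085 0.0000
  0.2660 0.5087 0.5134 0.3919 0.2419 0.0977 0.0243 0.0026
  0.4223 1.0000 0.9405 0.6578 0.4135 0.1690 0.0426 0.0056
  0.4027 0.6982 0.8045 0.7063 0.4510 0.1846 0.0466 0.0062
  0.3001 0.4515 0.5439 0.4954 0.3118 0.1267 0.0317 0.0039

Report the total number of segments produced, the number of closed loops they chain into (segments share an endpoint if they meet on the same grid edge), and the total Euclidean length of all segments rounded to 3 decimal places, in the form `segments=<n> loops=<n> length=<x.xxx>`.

segments=10 loops=1 length=7.111

cell (1,0): code 0100 → (1.393,1.000)–(2.000,0.484)
cell (1,1): code 1100 → (1.442,2.000)–(1.393,1.000)
cell (1,2): code 1000 → (2.000,2.844)–(1.442,2.000)
cell (2,0): code 0010 → (2.000,0.484)–(2.987,1.000)
cell (2,1): code 0111 → (2.987,1.000)–(3.000,1.036)
cell (2,2): code 1101 → (2.911,3.000)–(2.000,2.844)
cell (2,3): code 1000 → (3.000,3.017)–(2.911,3.000)
cell (3,1): code 0010 → (3.000,1.036)–(3.393,2.000)
cell (3,2): code 0011 → (3.393,2.000)–(3.020,3.000)
cell (3,3): code 0001 → (3.020,3.000)–(3.000,3.017)
total: 10 segments, chained into 1 closed loop(s), length Σ = 7.111058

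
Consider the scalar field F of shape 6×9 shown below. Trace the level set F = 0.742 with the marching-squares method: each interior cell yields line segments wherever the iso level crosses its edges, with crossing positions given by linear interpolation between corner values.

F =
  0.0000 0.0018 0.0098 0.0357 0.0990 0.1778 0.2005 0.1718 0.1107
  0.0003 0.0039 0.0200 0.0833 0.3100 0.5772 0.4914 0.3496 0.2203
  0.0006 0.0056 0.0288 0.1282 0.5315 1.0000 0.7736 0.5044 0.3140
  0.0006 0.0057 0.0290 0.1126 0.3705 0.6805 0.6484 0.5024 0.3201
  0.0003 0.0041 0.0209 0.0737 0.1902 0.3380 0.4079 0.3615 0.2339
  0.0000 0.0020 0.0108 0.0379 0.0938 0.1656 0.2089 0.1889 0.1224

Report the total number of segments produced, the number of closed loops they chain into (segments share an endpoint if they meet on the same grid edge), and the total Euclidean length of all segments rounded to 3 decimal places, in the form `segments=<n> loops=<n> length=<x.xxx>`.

cell (1,4): code 0100 → (1.390,5.000)–(2.000,4.449)
cell (1,5): code 1100 → (1.888,6.000)–(1.390,5.000)
cell (1,6): code 1000 → (2.000,6.117)–(1.888,6.000)
cell (2,4): code 0010 → (2.000,4.449)–(2.808,5.000)
cell (2,5): code 0011 → (2.808,5.000)–(2.252,6.000)
cell (2,6): code 0001 → (2.252,6.000)–(2.000,6.117)
total: 6 segments, chained into 1 closed loop(s), length Σ = 4.500961

segments=6 loops=1 length=4.501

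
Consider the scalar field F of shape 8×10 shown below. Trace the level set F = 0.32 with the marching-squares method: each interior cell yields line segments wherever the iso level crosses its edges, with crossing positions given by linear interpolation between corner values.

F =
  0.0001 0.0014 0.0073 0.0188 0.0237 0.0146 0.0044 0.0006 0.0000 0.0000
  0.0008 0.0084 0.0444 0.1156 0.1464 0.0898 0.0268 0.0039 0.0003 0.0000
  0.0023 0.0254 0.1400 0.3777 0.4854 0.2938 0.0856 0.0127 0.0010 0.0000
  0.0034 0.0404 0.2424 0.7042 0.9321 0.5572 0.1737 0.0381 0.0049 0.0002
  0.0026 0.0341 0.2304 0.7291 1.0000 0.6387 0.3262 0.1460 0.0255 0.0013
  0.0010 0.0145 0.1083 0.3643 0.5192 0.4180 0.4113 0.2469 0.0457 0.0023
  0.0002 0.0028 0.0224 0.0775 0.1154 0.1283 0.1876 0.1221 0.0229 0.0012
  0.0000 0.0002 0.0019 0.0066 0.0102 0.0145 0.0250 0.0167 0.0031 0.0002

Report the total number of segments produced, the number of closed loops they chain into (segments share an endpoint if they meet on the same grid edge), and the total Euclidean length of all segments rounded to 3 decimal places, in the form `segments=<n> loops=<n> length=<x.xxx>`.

segments=16 loops=1 length=13.173

cell (1,2): code 0100 → (1.780,3.000)–(2.000,2.757)
cell (1,3): code 1100 → (1.512,4.000)–(1.780,3.000)
cell (1,4): code 1000 → (2.000,4.863)–(1.512,4.000)
cell (2,2): code 0110 → (2.000,2.757)–(3.000,2.168)
cell (2,4): code 1101 → (2.099,5.000)–(2.000,4.863)
cell (2,5): code 1000 → (3.000,5.619)–(2.099,5.000)
cell (3,2): code 0110 → (3.000,2.168)–(4.000,2.180)
cell (3,5): code 1101 → (3.959,6.000)–(3.000,5.619)
cell (3,6): code 1000 → (4.000,6.034)–(3.959,6.000)
cell (4,2): code 0110 → (4.000,2.180)–(5.000,2.827)
cell (4,6): code 1001 → (5.000,6.555)–(4.000,6.034)
cell (5,2): code 0010 → (5.000,2.827)–(5.154,3.000)
cell (5,3): code 0011 → (5.154,3.000)–(5.493,4.000)
cell (5,4): code 0011 → (5.493,4.000)–(5.338,5.000)
cell (5,5): code 0011 → (5.338,5.000)–(5.408,6.000)
cell (5,6): code 0001 → (5.408,6.000)–(5.000,6.555)
total: 16 segments, chained into 1 closed loop(s), length Σ = 13.172673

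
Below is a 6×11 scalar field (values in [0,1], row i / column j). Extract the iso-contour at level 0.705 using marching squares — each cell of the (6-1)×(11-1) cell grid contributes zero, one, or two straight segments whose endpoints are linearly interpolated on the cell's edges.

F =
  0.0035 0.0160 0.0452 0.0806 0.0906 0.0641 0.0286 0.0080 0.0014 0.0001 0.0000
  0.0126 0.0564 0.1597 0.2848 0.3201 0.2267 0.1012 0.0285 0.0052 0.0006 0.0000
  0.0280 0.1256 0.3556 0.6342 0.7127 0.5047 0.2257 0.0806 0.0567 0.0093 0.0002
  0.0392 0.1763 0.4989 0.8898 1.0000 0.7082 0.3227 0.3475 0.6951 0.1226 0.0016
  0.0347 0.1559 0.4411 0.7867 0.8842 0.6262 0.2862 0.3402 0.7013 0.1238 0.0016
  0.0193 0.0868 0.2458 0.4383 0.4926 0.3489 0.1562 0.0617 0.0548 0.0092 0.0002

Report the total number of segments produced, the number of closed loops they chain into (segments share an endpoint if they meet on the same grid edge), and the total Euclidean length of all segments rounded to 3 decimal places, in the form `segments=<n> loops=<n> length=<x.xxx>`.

cell (1,3): code 0100 → (1.980,4.000)–(2.000,3.902)
cell (1,4): code 1000 → (2.000,4.037)–(1.980,4.000)
cell (2,2): code 0100 → (2.277,3.000)–(3.000,2.527)
cell (2,3): code 1110 → (2.000,3.902)–(2.277,3.000)
cell (2,4): code 1101 → (2.984,5.000)–(2.000,4.037)
cell (2,5): code 1000 → (3.000,5.008)–(2.984,5.000)
cell (3,2): code 0110 → (3.000,2.527)–(4.000,2.764)
cell (3,4): code 1011 → (4.000,4.695)–(3.039,5.000)
cell (3,5): code 0001 → (3.039,5.000)–(3.000,5.008)
cell (4,2): code 0010 → (4.000,2.764)–(4.235,3.000)
cell (4,3): code 0011 → (4.235,3.000)–(4.458,4.000)
cell (4,4): code 0001 → (4.458,4.000)–(4.000,4.695)
total: 12 segments, chained into 1 closed loop(s), length Σ = 7.609172

segments=12 loops=1 length=7.609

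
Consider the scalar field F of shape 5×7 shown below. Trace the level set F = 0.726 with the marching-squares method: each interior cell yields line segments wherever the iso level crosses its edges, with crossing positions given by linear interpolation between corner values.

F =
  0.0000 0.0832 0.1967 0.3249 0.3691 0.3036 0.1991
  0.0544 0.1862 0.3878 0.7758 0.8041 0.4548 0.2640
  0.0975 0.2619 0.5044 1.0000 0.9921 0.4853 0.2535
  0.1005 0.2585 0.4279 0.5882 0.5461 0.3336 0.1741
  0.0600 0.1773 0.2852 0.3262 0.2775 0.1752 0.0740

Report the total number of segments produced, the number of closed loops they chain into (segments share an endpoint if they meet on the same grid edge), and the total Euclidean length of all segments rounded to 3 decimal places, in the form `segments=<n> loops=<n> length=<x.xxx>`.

segments=8 loops=1 length=6.252

cell (0,2): code 0100 → (0.890,3.000)–(1.000,2.872)
cell (0,3): code 1100 → (0.820,4.000)–(0.890,3.000)
cell (0,4): code 1000 → (1.000,4.224)–(0.820,4.000)
cell (1,2): code 0110 → (1.000,2.872)–(2.000,2.447)
cell (1,4): code 1001 → (2.000,4.525)–(1.000,4.224)
cell (2,2): code 0010 → (2.000,2.447)–(2.665,3.000)
cell (2,3): code 0011 → (2.665,3.000)–(2.597,4.000)
cell (2,4): code 0001 → (2.597,4.000)–(2.000,4.525)
total: 8 segments, chained into 1 closed loop(s), length Σ = 6.251516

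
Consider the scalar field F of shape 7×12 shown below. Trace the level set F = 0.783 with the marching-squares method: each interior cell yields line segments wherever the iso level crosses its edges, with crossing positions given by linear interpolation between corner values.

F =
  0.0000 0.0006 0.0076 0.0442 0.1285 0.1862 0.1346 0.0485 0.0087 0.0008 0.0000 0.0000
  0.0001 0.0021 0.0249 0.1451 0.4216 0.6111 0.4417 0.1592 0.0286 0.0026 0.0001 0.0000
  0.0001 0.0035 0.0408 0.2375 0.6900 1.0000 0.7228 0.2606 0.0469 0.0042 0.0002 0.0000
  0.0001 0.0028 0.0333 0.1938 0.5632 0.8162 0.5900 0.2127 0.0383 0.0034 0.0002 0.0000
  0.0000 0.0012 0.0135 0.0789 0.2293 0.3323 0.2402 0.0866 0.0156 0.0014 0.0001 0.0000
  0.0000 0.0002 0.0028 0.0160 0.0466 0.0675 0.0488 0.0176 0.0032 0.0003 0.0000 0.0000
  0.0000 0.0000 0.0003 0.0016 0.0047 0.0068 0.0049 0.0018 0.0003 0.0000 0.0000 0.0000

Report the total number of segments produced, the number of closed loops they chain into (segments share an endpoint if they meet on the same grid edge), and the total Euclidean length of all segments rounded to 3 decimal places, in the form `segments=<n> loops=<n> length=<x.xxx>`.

cell (1,4): code 0100 → (1.442,5.000)–(2.000,4.300)
cell (1,5): code 1000 → (2.000,5.783)–(1.442,5.000)
cell (2,4): code 0110 → (2.000,4.300)–(3.000,4.869)
cell (2,5): code 1001 → (3.000,5.147)–(2.000,5.783)
cell (3,4): code 0010 → (3.000,4.869)–(3.069,5.000)
cell (3,5): code 0001 → (3.069,5.000)–(3.000,5.147)
total: 6 segments, chained into 1 closed loop(s), length Σ = 4.502192

segments=6 loops=1 length=4.502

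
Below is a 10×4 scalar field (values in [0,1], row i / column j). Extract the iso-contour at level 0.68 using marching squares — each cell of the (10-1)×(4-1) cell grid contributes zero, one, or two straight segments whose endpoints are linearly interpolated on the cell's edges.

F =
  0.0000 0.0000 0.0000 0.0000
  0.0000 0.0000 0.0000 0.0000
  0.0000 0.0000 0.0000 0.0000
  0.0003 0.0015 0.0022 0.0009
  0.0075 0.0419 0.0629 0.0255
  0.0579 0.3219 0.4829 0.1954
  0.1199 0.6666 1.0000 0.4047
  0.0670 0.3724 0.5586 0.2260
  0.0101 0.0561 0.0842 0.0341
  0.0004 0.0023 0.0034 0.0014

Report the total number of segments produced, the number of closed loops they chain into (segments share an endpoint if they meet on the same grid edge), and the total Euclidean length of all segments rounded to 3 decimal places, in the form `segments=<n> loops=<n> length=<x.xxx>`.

cell (5,1): code 0100 → (5.381,2.000)–(6.000,1.040)
cell (5,2): code 1000 → (6.000,2.538)–(5.381,2.000)
cell (6,1): code 0010 → (6.000,1.040)–(6.725,2.000)
cell (6,2): code 0001 → (6.725,2.000)–(6.000,2.538)
total: 4 segments, chained into 1 closed loop(s), length Σ = 4.067059

segments=4 loops=1 length=4.067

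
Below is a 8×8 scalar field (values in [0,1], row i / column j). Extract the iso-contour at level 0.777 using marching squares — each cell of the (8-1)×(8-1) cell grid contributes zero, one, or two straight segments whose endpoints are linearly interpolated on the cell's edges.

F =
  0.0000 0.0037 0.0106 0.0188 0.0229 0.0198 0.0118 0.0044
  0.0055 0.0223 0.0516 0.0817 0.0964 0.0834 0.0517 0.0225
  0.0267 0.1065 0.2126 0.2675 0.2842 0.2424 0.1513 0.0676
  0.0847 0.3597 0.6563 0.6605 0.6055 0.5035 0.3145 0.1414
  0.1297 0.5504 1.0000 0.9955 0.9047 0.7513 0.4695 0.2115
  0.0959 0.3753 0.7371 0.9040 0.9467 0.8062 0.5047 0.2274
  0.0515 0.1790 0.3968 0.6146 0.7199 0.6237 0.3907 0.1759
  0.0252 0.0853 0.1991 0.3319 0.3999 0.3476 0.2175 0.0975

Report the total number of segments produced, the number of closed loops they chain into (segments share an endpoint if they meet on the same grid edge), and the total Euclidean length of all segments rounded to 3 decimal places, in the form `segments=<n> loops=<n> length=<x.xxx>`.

cell (3,1): code 0100 → (3.351,2.000)–(4.000,1.504)
cell (3,2): code 1100 → (3.348,3.000)–(3.351,2.000)
cell (3,3): code 1100 → (3.573,4.000)–(3.348,3.000)
cell (3,4): code 1000 → (4.000,4.832)–(3.573,4.000)
cell (4,1): code 0010 → (4.000,1.504)–(4.848,2.000)
cell (4,2): code 0111 → (4.848,2.000)–(5.000,2.239)
cell (4,4): code 1101 → (4.468,5.000)–(4.000,4.832)
cell (4,5): code 1000 → (5.000,5.097)–(4.468,5.000)
cell (5,2): code 0010 → (5.000,2.239)–(5.439,3.000)
cell (5,3): code 0011 → (5.439,3.000)–(5.748,4.000)
cell (5,4): code 0011 → (5.748,4.000)–(5.160,5.000)
cell (5,5): code 0001 → (5.160,5.000)–(5.000,5.097)
total: 12 segments, chained into 1 closed loop(s), length Σ = 9.353275

segments=12 loops=1 length=9.353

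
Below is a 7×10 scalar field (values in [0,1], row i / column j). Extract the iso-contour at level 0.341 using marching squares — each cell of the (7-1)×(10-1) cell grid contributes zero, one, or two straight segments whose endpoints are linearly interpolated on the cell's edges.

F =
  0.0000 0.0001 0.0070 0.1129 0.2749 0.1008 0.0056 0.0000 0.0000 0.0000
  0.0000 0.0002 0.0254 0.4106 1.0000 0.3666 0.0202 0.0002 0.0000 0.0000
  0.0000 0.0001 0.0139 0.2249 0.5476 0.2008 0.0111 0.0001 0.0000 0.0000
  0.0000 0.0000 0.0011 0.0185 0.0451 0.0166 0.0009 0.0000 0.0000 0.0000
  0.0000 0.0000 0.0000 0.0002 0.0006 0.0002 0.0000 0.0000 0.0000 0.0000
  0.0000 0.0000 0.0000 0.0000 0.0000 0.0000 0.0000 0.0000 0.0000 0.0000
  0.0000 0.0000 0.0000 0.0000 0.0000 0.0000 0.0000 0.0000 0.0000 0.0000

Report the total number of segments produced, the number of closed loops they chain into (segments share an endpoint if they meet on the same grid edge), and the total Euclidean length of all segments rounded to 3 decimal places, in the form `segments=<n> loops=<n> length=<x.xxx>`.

cell (0,2): code 0100 → (0.766,3.000)–(1.000,2.819)
cell (0,3): code 1100 → (0.091,4.000)–(0.766,3.000)
cell (0,4): code 1100 → (0.904,5.000)–(0.091,4.000)
cell (0,5): code 1000 → (1.000,5.074)–(0.904,5.000)
cell (1,2): code 0010 → (1.000,2.819)–(1.375,3.000)
cell (1,3): code 0111 → (1.375,3.000)–(2.000,3.360)
cell (1,4): code 1011 → (2.000,4.596)–(1.154,5.000)
cell (1,5): code 0001 → (1.154,5.000)–(1.000,5.074)
cell (2,3): code 0010 → (2.000,3.360)–(2.411,4.000)
cell (2,4): code 0001 → (2.411,4.000)–(2.000,4.596)
total: 10 segments, chained into 1 closed loop(s), length Σ = 6.642440

segments=10 loops=1 length=6.642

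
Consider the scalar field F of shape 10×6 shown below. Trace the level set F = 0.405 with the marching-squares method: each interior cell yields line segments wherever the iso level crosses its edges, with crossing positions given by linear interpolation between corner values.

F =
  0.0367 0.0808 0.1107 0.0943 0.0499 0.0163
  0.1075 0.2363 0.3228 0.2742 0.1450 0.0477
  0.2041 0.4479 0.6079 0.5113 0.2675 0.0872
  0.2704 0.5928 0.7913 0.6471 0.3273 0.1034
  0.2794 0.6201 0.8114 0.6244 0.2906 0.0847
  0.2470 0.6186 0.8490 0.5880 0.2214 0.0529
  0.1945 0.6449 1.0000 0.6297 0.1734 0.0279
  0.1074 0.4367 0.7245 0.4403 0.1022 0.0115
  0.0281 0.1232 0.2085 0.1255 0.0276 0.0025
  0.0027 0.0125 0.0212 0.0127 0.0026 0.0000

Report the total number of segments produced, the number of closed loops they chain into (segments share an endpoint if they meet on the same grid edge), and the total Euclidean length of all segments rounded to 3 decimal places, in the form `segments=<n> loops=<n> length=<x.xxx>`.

segments=18 loops=1 length=15.905

cell (1,0): code 0100 → (1.797,1.000)–(2.000,0.824)
cell (1,1): code 1100 → (1.288,2.000)–(1.797,1.000)
cell (1,2): code 1100 → (1.552,3.000)–(1.288,2.000)
cell (1,3): code 1000 → (2.000,3.436)–(1.552,3.000)
cell (2,0): code 0110 → (2.000,0.824)–(3.000,0.417)
cell (2,3): code 1001 → (3.000,3.757)–(2.000,3.436)
cell (3,0): code 0110 → (3.000,0.417)–(4.000,0.369)
cell (3,3): code 1001 → (4.000,3.657)–(3.000,3.757)
cell (4,0): code 0110 → (4.000,0.369)–(5.000,0.425)
cell (4,3): code 1001 → (5.000,3.499)–(4.000,3.657)
cell (5,0): code 0110 → (5.000,0.425)–(6.000,0.467)
cell (5,3): code 1001 → (6.000,3.492)–(5.000,3.499)
cell (6,0): code 0110 → (6.000,0.467)–(7.000,0.904)
cell (6,3): code 1001 → (7.000,3.104)–(6.000,3.492)
cell (7,0): code 0010 → (7.000,0.904)–(7.101,1.000)
cell (7,1): code 0011 → (7.101,1.000)–(7.619,2.000)
cell (7,2): code 0011 → (7.619,2.000)–(7.112,3.000)
cell (7,3): code 0001 → (7.112,3.000)–(7.000,3.104)
total: 18 segments, chained into 1 closed loop(s), length Σ = 15.904798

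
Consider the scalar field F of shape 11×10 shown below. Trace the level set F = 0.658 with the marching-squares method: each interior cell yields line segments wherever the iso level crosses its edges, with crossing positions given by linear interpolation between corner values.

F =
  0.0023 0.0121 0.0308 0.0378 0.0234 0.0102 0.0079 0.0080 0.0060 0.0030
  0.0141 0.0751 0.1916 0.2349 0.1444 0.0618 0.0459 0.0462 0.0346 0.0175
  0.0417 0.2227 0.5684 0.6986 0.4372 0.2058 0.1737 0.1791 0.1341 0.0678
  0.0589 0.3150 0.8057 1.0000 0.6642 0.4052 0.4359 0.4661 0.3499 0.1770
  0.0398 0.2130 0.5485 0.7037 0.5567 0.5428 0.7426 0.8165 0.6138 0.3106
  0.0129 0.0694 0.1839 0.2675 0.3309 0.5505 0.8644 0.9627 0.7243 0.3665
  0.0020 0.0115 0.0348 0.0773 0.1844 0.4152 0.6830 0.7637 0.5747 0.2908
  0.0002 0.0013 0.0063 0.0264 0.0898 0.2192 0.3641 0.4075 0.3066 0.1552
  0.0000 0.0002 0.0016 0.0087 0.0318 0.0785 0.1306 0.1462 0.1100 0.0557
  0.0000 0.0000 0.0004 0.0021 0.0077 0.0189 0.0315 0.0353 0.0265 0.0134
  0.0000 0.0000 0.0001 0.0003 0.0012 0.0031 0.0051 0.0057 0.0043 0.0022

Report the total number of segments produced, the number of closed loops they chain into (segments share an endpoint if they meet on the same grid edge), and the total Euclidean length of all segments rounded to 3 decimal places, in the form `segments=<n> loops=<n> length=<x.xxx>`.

cell (1,2): code 0100 → (1.912,3.000)–(2.000,2.688)
cell (1,3): code 1000 → (2.000,3.155)–(1.912,3.000)
cell (2,1): code 0100 → (2.378,2.000)–(3.000,1.699)
cell (2,2): code 1110 → (2.000,2.688)–(2.378,2.000)
cell (2,3): code 1101 → (2.973,4.000)–(2.000,3.155)
cell (2,4): code 1000 → (3.000,4.024)–(2.973,4.000)
cell (3,1): code 0010 → (3.000,1.699)–(3.574,2.000)
cell (3,2): code 0111 → (3.574,2.000)–(4.000,2.706)
cell (3,3): code 1011 → (4.000,3.311)–(3.058,4.000)
cell (3,4): code 0001 → (3.058,4.000)–(3.000,4.024)
cell (3,5): code 0100 → (3.724,6.000)–(4.000,5.577)
cell (3,6): code 1100 → (3.548,7.000)–(3.724,6.000)
cell (3,7): code 1000 → (4.000,7.782)–(3.548,7.000)
cell (4,2): code 0010 → (4.000,2.706)–(4.105,3.000)
cell (4,3): code 0001 → (4.105,3.000)–(4.000,3.311)
cell (4,5): code 0110 → (4.000,5.577)–(5.000,5.342)
cell (4,7): code 1101 → (4.400,8.000)–(4.000,7.782)
cell (4,8): code 1000 → (5.000,8.185)–(4.400,8.000)
cell (5,5): code 0110 → (5.000,5.342)–(6.000,5.907)
cell (5,7): code 1011 → (6.000,7.559)–(5.443,8.000)
cell (5,8): code 0001 → (5.443,8.000)–(5.000,8.185)
cell (6,5): code 0010 → (6.000,5.907)–(6.078,6.000)
cell (6,6): code 0011 → (6.078,6.000)–(6.297,7.000)
cell (6,7): code 0001 → (6.297,7.000)–(6.000,7.559)
total: 24 segments, chained into 2 closed loop(s), length Σ = 15.297938

segments=24 loops=2 length=15.298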